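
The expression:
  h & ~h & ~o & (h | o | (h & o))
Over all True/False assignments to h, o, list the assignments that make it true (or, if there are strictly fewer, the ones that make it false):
is never true.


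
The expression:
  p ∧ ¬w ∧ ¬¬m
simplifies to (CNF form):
m ∧ p ∧ ¬w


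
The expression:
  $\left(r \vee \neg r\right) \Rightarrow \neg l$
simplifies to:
$\neg l$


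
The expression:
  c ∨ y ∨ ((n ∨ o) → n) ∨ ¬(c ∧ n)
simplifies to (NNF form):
True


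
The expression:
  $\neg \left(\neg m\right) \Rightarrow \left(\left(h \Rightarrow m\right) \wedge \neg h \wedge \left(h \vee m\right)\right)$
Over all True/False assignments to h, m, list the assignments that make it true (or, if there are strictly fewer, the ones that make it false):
is false only for:
  h=True, m=True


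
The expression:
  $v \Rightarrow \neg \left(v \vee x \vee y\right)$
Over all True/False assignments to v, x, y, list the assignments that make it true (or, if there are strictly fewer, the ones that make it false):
is true only for:
  v=False, x=False, y=False;
  v=False, x=False, y=True;
  v=False, x=True, y=False;
  v=False, x=True, y=True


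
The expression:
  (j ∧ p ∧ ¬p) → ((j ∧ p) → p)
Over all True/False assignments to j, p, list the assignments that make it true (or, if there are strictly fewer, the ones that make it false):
is always true.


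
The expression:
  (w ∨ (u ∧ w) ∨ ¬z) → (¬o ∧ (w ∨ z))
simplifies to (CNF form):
(w ∨ z) ∧ (¬o ∨ ¬w)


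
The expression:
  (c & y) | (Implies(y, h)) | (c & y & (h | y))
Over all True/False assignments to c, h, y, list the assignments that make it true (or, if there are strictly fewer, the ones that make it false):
is false only for:
  c=False, h=False, y=True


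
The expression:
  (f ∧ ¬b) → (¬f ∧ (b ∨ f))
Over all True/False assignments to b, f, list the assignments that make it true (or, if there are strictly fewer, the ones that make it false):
is false only for:
  b=False, f=True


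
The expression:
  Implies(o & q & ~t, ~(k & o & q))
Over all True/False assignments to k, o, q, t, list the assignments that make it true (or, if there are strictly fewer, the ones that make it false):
is false only for:
  k=True, o=True, q=True, t=False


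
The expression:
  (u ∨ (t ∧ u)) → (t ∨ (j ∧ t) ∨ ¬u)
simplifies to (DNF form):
t ∨ ¬u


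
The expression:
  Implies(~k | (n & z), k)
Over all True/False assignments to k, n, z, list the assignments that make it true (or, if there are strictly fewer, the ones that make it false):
is true only for:
  k=True, n=False, z=False;
  k=True, n=False, z=True;
  k=True, n=True, z=False;
  k=True, n=True, z=True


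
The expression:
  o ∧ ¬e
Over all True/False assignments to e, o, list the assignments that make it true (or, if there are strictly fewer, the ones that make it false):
is true only for:
  e=False, o=True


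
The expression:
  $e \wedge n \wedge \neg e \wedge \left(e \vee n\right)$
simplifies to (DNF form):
$\text{False}$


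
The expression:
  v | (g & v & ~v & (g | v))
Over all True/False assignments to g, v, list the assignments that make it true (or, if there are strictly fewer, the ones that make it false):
is true only for:
  g=False, v=True;
  g=True, v=True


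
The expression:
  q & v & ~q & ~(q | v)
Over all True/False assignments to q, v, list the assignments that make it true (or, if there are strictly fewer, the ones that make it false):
is never true.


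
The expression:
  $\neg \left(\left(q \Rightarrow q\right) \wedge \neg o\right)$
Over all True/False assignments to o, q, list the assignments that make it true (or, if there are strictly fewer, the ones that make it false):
is true only for:
  o=True, q=False;
  o=True, q=True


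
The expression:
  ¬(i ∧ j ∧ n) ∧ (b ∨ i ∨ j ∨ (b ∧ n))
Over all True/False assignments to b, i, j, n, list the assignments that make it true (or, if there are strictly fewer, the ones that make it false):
is false only for:
  b=False, i=False, j=False, n=False;
  b=False, i=False, j=False, n=True;
  b=False, i=True, j=True, n=True;
  b=True, i=True, j=True, n=True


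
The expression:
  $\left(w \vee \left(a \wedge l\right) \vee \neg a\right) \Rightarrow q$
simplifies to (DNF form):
$q \vee \left(a \wedge \neg l \wedge \neg w\right)$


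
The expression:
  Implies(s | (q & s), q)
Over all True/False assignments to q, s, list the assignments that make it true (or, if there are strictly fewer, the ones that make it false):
is false only for:
  q=False, s=True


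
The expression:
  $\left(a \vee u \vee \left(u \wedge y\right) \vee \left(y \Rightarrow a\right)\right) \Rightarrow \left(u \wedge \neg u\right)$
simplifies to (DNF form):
$y \wedge \neg a \wedge \neg u$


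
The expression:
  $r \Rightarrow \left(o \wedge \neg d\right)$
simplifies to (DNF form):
$\left(o \wedge \neg d\right) \vee \neg r$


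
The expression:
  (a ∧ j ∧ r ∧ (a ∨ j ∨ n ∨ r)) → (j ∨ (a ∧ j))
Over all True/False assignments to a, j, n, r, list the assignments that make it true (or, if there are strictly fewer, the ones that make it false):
is always true.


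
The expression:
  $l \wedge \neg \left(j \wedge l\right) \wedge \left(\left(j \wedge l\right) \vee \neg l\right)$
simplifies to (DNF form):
$\text{False}$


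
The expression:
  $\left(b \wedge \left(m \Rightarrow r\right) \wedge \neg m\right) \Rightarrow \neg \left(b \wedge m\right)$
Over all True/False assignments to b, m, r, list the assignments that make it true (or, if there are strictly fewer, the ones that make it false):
is always true.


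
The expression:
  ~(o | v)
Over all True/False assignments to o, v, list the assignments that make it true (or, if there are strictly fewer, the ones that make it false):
is true only for:
  o=False, v=False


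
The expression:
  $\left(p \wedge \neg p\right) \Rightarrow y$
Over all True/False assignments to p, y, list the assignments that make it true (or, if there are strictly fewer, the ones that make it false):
is always true.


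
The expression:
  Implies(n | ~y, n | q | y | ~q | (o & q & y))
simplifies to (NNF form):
True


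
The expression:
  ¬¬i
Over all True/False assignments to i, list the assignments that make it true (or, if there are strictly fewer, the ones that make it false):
is true only for:
  i=True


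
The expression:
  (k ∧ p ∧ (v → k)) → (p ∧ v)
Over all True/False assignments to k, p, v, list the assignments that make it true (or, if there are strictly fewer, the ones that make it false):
is false only for:
  k=True, p=True, v=False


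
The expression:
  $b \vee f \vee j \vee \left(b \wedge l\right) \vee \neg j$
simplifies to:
$\text{True}$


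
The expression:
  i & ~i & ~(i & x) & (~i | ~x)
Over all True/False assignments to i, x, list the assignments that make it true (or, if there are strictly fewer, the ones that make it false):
is never true.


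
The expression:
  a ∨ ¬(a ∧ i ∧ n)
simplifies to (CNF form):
True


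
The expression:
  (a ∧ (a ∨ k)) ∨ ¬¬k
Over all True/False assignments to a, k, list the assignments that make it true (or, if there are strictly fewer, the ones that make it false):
is false only for:
  a=False, k=False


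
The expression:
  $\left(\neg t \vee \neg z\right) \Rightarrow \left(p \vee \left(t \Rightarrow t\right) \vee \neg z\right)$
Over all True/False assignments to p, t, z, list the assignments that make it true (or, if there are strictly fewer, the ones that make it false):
is always true.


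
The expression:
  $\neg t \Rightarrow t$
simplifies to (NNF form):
$t$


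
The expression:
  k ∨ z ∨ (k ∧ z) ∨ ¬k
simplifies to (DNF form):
True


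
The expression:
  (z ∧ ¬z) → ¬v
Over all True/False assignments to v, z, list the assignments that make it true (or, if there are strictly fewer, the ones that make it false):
is always true.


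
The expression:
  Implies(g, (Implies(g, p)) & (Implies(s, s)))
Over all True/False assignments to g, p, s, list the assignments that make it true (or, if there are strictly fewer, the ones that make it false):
is false only for:
  g=True, p=False, s=False;
  g=True, p=False, s=True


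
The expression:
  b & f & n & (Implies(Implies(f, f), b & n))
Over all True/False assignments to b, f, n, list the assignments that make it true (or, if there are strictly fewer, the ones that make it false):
is true only for:
  b=True, f=True, n=True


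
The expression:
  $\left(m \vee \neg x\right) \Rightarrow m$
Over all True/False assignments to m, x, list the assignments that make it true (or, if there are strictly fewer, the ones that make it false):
is false only for:
  m=False, x=False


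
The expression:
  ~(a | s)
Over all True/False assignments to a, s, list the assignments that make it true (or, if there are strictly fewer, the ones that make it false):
is true only for:
  a=False, s=False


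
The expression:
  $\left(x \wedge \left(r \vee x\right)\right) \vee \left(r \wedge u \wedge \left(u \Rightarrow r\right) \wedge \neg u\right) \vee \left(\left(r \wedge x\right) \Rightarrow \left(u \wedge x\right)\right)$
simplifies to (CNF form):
$\text{True}$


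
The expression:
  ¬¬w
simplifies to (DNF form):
w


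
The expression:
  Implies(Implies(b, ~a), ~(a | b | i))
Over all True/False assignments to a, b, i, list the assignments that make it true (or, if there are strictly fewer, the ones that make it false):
is true only for:
  a=False, b=False, i=False;
  a=True, b=True, i=False;
  a=True, b=True, i=True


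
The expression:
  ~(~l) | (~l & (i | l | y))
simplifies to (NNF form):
i | l | y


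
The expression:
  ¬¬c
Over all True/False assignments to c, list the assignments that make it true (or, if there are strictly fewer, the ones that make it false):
is true only for:
  c=True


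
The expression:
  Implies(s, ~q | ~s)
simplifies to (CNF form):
~q | ~s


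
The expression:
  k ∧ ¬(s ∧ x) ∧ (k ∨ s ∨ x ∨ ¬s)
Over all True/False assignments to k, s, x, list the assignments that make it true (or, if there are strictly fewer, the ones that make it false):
is true only for:
  k=True, s=False, x=False;
  k=True, s=False, x=True;
  k=True, s=True, x=False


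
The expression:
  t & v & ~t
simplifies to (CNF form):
False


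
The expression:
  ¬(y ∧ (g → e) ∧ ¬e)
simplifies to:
e ∨ g ∨ ¬y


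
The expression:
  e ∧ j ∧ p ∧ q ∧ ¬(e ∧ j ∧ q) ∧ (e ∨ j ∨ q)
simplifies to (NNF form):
False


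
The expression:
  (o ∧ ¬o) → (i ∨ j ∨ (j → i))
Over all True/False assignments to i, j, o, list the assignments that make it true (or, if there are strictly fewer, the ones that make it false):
is always true.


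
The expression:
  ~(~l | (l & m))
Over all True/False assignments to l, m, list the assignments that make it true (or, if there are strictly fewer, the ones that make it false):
is true only for:
  l=True, m=False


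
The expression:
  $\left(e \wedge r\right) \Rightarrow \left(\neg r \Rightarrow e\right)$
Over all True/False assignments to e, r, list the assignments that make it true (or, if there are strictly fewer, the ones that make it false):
is always true.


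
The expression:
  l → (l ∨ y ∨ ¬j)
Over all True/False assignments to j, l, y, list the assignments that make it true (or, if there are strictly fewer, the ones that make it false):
is always true.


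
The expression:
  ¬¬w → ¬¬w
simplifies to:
True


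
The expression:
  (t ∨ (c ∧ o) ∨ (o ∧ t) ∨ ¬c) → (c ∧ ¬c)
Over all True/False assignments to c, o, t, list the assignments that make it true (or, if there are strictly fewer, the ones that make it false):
is true only for:
  c=True, o=False, t=False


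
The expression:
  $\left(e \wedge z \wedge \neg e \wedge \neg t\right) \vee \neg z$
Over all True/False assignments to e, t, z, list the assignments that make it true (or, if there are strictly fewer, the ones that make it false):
is true only for:
  e=False, t=False, z=False;
  e=False, t=True, z=False;
  e=True, t=False, z=False;
  e=True, t=True, z=False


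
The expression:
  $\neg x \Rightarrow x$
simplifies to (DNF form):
$x$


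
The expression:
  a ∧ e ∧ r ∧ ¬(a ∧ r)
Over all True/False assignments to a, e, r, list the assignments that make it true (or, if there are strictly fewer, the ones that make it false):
is never true.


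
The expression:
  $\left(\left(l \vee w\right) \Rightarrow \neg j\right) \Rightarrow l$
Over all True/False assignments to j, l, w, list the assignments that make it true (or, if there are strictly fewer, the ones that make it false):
is false only for:
  j=False, l=False, w=False;
  j=False, l=False, w=True;
  j=True, l=False, w=False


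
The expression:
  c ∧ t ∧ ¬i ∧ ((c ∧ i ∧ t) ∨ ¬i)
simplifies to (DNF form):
c ∧ t ∧ ¬i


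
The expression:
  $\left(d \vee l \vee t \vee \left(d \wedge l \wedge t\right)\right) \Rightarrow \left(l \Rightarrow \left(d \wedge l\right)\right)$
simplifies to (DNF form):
$d \vee \neg l$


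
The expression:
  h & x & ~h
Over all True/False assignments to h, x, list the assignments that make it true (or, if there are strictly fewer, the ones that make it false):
is never true.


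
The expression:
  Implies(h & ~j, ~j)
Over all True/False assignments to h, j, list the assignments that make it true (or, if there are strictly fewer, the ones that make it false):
is always true.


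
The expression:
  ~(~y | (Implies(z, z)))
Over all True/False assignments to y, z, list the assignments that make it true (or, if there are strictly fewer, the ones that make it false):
is never true.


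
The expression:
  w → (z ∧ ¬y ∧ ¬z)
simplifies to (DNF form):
¬w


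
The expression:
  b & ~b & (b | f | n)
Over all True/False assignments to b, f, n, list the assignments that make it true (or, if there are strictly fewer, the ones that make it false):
is never true.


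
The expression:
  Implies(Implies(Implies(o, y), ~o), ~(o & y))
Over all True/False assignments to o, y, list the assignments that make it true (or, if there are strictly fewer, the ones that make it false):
is always true.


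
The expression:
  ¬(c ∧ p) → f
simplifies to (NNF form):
f ∨ (c ∧ p)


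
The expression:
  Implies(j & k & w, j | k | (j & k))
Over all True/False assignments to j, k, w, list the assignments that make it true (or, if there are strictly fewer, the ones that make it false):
is always true.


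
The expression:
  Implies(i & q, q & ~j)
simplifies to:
~i | ~j | ~q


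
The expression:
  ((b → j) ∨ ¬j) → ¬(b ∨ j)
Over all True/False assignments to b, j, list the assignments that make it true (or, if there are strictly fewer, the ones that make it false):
is true only for:
  b=False, j=False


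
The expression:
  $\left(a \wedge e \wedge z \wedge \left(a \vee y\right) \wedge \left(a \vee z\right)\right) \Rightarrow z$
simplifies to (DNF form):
$\text{True}$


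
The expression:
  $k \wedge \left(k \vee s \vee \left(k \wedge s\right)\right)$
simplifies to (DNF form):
$k$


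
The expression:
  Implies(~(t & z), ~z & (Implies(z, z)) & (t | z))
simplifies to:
t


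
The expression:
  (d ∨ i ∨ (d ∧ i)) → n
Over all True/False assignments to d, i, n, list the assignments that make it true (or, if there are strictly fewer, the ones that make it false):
is false only for:
  d=False, i=True, n=False;
  d=True, i=False, n=False;
  d=True, i=True, n=False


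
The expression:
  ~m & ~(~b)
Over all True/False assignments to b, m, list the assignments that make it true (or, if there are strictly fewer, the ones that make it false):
is true only for:
  b=True, m=False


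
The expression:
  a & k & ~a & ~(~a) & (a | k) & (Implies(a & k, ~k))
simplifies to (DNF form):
False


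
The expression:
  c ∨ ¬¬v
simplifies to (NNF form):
c ∨ v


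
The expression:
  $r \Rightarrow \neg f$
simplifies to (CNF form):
$\neg f \vee \neg r$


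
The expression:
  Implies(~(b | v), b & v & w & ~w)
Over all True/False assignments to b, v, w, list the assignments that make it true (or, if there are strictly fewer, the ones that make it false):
is false only for:
  b=False, v=False, w=False;
  b=False, v=False, w=True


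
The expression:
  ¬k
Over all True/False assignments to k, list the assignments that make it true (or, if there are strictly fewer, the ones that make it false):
is true only for:
  k=False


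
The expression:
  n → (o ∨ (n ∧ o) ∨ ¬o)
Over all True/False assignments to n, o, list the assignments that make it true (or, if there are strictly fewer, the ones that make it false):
is always true.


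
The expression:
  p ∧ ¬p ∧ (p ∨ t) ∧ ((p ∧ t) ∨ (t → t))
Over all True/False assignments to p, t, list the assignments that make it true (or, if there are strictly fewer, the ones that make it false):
is never true.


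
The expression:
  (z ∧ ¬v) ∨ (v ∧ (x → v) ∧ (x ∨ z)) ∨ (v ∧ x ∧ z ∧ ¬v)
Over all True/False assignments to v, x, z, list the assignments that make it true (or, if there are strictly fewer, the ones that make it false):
is false only for:
  v=False, x=False, z=False;
  v=False, x=True, z=False;
  v=True, x=False, z=False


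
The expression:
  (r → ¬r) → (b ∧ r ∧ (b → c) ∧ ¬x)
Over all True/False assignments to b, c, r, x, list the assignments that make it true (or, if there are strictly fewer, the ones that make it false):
is true only for:
  b=False, c=False, r=True, x=False;
  b=False, c=False, r=True, x=True;
  b=False, c=True, r=True, x=False;
  b=False, c=True, r=True, x=True;
  b=True, c=False, r=True, x=False;
  b=True, c=False, r=True, x=True;
  b=True, c=True, r=True, x=False;
  b=True, c=True, r=True, x=True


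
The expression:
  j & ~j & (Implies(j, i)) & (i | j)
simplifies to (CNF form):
False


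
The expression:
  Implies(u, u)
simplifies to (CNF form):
True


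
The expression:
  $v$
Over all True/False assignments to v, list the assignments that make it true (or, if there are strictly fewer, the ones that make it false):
is true only for:
  v=True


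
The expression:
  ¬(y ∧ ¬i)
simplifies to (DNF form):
i ∨ ¬y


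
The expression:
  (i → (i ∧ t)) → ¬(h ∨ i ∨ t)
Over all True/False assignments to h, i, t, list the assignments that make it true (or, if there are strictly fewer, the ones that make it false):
is true only for:
  h=False, i=False, t=False;
  h=False, i=True, t=False;
  h=True, i=True, t=False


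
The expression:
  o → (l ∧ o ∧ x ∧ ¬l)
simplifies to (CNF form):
¬o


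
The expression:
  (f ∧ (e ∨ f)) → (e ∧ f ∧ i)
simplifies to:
(e ∧ i) ∨ ¬f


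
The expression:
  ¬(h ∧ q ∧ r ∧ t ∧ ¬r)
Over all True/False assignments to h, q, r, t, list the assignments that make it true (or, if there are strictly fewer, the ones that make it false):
is always true.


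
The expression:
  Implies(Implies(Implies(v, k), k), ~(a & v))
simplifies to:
~a | ~v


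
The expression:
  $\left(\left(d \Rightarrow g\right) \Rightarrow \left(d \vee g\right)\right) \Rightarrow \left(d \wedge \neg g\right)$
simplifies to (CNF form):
$\neg g$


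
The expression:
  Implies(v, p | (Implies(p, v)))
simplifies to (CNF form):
True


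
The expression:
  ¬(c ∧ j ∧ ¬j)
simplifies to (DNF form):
True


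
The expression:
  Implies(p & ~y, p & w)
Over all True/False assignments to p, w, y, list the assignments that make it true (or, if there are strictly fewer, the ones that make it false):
is false only for:
  p=True, w=False, y=False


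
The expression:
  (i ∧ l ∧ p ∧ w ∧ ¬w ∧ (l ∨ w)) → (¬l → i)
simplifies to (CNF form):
True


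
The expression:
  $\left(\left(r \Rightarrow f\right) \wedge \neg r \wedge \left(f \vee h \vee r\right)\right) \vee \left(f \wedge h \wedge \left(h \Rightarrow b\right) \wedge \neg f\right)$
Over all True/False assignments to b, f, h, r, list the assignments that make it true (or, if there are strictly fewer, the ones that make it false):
is true only for:
  b=False, f=False, h=True, r=False;
  b=False, f=True, h=False, r=False;
  b=False, f=True, h=True, r=False;
  b=True, f=False, h=True, r=False;
  b=True, f=True, h=False, r=False;
  b=True, f=True, h=True, r=False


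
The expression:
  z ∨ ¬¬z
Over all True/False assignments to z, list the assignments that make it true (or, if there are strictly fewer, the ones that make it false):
is true only for:
  z=True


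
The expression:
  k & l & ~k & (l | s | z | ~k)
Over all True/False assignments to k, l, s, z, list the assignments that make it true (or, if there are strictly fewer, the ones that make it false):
is never true.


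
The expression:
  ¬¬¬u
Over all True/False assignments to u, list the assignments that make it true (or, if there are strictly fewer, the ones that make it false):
is true only for:
  u=False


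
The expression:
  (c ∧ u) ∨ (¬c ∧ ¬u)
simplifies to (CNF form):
(c ∨ ¬u) ∧ (u ∨ ¬c)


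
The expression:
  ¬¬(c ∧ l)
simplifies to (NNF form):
c ∧ l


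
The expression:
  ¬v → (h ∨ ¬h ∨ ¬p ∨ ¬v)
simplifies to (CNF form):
True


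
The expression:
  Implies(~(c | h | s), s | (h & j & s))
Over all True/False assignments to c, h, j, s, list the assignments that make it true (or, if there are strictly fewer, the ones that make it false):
is false only for:
  c=False, h=False, j=False, s=False;
  c=False, h=False, j=True, s=False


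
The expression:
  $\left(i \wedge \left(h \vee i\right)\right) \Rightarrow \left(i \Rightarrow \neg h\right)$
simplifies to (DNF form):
$\neg h \vee \neg i$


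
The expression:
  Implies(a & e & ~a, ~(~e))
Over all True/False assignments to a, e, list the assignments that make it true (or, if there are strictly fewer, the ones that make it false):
is always true.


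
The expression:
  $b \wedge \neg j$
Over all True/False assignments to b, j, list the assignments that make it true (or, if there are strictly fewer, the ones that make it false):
is true only for:
  b=True, j=False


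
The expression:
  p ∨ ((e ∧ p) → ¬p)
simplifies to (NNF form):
True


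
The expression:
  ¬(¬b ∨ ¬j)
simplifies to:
b ∧ j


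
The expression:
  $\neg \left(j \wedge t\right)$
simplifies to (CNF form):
$\neg j \vee \neg t$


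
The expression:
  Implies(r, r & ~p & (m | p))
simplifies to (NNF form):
~r | (m & ~p)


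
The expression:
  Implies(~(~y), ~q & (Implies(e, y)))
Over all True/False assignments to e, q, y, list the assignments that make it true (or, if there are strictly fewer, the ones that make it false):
is false only for:
  e=False, q=True, y=True;
  e=True, q=True, y=True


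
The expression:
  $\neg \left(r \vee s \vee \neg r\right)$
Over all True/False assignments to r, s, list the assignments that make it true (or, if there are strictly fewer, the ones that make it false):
is never true.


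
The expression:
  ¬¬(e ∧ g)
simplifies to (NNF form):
e ∧ g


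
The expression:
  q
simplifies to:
q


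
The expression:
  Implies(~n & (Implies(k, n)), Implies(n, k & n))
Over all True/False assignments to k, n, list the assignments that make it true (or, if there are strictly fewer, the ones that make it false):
is always true.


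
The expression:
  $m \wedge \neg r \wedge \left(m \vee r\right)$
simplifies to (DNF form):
$m \wedge \neg r$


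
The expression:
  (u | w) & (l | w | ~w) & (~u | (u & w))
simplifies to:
w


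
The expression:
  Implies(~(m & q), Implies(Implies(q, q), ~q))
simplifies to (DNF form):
m | ~q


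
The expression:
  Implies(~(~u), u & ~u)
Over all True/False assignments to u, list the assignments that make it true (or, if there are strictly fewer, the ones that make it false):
is true only for:
  u=False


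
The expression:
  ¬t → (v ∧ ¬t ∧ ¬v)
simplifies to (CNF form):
t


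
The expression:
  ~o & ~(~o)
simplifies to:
False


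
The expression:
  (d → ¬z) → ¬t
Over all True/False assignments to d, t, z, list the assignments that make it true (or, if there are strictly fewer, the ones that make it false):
is false only for:
  d=False, t=True, z=False;
  d=False, t=True, z=True;
  d=True, t=True, z=False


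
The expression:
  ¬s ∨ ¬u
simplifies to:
¬s ∨ ¬u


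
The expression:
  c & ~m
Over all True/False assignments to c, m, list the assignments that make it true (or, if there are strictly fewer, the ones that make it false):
is true only for:
  c=True, m=False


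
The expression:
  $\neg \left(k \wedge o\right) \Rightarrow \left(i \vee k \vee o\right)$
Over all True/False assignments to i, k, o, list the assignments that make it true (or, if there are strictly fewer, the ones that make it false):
is false only for:
  i=False, k=False, o=False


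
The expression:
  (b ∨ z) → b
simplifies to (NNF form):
b ∨ ¬z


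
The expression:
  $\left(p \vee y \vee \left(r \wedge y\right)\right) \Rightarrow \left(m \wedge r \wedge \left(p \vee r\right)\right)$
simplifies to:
$\left(m \wedge r\right) \vee \left(\neg p \wedge \neg y\right)$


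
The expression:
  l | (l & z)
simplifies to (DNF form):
l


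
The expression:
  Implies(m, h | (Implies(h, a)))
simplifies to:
True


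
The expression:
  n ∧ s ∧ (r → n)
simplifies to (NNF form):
n ∧ s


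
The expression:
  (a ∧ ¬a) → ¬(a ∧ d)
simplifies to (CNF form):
True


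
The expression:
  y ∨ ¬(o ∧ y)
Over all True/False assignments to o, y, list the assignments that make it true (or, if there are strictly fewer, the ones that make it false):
is always true.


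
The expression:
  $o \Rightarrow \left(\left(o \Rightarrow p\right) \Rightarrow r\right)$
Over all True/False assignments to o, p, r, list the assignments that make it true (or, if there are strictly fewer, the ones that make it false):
is false only for:
  o=True, p=True, r=False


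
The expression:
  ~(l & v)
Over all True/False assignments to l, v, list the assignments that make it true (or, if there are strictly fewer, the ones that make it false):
is false only for:
  l=True, v=True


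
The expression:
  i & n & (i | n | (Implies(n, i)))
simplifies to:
i & n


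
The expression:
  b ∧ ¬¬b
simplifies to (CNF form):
b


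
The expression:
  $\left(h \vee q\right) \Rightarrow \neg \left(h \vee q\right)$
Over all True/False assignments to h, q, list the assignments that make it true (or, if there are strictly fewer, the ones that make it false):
is true only for:
  h=False, q=False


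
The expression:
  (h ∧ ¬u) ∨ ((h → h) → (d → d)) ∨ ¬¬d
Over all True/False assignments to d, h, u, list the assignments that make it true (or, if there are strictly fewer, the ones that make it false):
is always true.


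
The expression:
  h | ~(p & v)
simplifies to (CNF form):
h | ~p | ~v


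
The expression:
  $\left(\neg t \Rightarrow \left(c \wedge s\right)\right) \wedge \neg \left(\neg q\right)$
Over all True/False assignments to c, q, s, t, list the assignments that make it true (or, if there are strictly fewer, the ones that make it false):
is true only for:
  c=False, q=True, s=False, t=True;
  c=False, q=True, s=True, t=True;
  c=True, q=True, s=False, t=True;
  c=True, q=True, s=True, t=False;
  c=True, q=True, s=True, t=True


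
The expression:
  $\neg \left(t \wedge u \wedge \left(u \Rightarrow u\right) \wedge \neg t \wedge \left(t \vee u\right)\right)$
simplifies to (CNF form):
$\text{True}$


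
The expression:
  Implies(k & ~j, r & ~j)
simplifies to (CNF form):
j | r | ~k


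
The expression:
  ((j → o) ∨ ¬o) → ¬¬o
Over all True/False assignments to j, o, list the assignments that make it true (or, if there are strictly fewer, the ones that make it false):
is true only for:
  j=False, o=True;
  j=True, o=True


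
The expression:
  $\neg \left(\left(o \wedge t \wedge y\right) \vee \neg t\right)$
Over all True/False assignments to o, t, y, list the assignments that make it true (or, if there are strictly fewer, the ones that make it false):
is true only for:
  o=False, t=True, y=False;
  o=False, t=True, y=True;
  o=True, t=True, y=False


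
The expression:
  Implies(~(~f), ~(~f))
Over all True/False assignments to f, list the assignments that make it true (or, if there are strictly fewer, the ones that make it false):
is always true.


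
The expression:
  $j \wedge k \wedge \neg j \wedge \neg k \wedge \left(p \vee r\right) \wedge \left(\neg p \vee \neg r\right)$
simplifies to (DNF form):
$\text{False}$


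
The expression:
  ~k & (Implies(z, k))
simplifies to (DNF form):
~k & ~z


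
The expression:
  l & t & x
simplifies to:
l & t & x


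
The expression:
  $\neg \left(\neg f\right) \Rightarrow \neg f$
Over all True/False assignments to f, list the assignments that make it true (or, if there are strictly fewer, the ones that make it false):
is true only for:
  f=False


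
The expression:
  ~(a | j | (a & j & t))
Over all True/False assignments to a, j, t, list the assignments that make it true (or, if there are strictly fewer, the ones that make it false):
is true only for:
  a=False, j=False, t=False;
  a=False, j=False, t=True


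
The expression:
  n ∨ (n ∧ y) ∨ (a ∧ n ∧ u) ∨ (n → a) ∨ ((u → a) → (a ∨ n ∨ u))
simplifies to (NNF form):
True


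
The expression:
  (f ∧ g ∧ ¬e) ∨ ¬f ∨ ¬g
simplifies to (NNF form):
¬e ∨ ¬f ∨ ¬g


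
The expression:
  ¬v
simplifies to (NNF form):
¬v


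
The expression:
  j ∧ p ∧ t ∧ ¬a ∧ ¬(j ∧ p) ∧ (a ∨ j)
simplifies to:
False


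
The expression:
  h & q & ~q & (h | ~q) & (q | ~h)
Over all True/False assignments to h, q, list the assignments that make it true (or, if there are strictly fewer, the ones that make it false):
is never true.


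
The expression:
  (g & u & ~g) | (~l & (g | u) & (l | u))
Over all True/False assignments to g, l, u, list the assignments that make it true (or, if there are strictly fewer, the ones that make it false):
is true only for:
  g=False, l=False, u=True;
  g=True, l=False, u=True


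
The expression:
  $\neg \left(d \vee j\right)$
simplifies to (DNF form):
$\neg d \wedge \neg j$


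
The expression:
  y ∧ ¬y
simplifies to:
False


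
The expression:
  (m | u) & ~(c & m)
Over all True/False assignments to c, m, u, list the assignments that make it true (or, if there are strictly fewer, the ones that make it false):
is true only for:
  c=False, m=False, u=True;
  c=False, m=True, u=False;
  c=False, m=True, u=True;
  c=True, m=False, u=True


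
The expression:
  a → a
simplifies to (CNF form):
True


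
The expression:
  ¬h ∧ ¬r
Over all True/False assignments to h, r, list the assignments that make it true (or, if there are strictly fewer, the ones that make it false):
is true only for:
  h=False, r=False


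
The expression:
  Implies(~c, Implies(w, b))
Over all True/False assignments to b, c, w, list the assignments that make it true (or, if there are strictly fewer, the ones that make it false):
is false only for:
  b=False, c=False, w=True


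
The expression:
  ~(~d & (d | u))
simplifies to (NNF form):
d | ~u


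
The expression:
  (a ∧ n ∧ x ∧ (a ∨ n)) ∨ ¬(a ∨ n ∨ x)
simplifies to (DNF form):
(a ∧ n ∧ x) ∨ (¬a ∧ ¬n ∧ ¬x)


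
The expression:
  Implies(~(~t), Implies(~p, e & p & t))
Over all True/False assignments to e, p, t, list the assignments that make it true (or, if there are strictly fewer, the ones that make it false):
is false only for:
  e=False, p=False, t=True;
  e=True, p=False, t=True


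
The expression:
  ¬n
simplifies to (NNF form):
¬n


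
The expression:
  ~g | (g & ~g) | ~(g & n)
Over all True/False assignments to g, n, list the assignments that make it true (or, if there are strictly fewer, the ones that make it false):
is false only for:
  g=True, n=True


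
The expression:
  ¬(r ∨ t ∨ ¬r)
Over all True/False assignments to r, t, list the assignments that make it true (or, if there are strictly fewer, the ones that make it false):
is never true.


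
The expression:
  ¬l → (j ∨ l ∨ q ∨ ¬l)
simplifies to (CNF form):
True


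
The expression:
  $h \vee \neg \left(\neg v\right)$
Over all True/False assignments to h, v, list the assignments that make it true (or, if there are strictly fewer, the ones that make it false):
is false only for:
  h=False, v=False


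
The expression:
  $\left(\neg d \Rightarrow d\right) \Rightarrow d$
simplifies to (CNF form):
$\text{True}$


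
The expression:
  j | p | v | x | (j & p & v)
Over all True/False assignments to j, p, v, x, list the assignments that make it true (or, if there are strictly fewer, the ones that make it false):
is false only for:
  j=False, p=False, v=False, x=False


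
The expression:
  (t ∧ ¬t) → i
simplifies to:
True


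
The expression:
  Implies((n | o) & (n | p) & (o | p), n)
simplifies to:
n | ~o | ~p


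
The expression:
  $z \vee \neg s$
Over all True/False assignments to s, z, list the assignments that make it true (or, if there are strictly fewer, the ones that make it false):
is false only for:
  s=True, z=False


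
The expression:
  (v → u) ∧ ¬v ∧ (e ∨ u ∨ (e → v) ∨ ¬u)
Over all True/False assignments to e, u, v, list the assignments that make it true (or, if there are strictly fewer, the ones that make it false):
is true only for:
  e=False, u=False, v=False;
  e=False, u=True, v=False;
  e=True, u=False, v=False;
  e=True, u=True, v=False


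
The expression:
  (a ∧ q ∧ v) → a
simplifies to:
True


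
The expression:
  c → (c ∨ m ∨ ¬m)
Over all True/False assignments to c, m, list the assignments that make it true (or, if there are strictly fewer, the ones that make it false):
is always true.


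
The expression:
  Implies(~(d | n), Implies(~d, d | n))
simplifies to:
d | n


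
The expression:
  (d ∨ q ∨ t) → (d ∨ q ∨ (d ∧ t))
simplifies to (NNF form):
d ∨ q ∨ ¬t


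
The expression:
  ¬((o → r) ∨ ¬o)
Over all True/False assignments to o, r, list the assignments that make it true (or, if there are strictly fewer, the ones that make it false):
is true only for:
  o=True, r=False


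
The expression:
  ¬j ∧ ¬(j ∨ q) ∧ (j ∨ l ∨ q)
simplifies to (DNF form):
l ∧ ¬j ∧ ¬q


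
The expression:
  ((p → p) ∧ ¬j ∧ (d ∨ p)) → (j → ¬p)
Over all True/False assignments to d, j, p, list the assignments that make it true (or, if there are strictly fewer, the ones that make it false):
is always true.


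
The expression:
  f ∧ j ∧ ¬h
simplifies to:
f ∧ j ∧ ¬h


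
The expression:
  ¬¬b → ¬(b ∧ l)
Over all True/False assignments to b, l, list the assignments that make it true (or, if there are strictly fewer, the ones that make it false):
is false only for:
  b=True, l=True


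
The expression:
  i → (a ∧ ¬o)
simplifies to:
(a ∧ ¬o) ∨ ¬i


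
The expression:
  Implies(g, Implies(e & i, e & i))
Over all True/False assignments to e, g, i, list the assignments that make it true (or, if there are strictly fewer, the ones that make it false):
is always true.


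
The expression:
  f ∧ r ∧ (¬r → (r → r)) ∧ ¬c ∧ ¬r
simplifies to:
False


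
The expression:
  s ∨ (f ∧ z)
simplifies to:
s ∨ (f ∧ z)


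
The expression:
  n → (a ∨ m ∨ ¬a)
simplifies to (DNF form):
True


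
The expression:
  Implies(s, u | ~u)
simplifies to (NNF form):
True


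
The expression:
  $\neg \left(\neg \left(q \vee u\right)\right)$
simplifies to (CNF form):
$q \vee u$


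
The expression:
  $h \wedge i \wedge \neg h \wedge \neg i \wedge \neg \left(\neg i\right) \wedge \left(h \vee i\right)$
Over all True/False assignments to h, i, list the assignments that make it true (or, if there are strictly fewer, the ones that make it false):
is never true.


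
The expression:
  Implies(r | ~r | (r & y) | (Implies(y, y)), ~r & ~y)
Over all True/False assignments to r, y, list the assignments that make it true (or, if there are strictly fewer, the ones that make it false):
is true only for:
  r=False, y=False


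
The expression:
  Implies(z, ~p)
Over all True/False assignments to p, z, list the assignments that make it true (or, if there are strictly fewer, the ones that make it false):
is false only for:
  p=True, z=True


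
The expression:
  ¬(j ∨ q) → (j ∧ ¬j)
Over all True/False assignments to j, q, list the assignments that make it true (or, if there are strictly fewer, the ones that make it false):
is false only for:
  j=False, q=False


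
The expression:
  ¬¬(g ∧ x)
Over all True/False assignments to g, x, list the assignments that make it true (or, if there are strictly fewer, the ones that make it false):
is true only for:
  g=True, x=True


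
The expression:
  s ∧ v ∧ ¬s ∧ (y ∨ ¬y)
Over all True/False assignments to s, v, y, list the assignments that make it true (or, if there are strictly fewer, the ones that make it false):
is never true.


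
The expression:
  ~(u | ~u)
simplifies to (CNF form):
False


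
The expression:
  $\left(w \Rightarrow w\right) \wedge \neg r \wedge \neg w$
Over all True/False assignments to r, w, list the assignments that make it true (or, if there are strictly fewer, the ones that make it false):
is true only for:
  r=False, w=False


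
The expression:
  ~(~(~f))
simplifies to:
~f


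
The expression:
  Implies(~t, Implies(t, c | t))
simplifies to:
True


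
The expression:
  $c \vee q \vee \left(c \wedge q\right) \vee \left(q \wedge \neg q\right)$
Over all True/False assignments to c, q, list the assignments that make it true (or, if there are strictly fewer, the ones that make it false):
is false only for:
  c=False, q=False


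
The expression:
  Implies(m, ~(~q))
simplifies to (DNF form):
q | ~m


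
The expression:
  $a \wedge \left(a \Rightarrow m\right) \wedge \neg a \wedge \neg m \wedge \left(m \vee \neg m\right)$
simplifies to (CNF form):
$\text{False}$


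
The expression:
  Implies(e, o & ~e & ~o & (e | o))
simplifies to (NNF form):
~e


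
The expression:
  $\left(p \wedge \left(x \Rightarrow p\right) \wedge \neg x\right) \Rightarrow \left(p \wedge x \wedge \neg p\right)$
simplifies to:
$x \vee \neg p$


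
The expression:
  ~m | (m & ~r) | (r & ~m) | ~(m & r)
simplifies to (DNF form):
~m | ~r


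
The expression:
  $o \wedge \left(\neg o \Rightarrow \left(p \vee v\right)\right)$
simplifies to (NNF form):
$o$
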